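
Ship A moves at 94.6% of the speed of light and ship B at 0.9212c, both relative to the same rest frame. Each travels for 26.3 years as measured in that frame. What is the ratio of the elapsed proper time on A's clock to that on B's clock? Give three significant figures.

τ_A/τ_B = 0.833

A: β = 0.946; γ = 1/√(1 − 0.946²) = 1/√0.1051 = 3.085. B: γ = 1/√(1 − 0.9212²) = 1/√0.1514 = 2.570.
τ_A/τ_B = γ_B/γ_A = 2.570/3.085 = 0.8331, so τ_A/τ_B = 0.8331.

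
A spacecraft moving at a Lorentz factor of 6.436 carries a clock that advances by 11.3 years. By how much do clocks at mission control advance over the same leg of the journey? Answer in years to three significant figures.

Δt = 72.7 years

γ = 6.436
The interval measured aboard the spacecraft is the proper time (both events occur at the same place in that frame); the lab-frame interval is Δt = γτ = 6.436 × 11.3 years.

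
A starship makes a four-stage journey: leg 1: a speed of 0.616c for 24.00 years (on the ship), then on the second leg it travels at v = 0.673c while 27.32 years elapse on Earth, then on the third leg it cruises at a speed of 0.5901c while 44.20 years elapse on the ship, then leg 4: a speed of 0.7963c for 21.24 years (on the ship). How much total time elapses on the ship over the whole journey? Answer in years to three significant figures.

Leg 1: 24.00 years is already measured on the ship.
Leg 2: γ = 1/√(1 − 0.673²) = 1/√0.5471 = 1.352; τ_2 = 27.32/1.352 = 20.21 years.
Leg 3: 44.20 years is already measured on the ship.
Leg 4: 21.24 years is already measured on the ship.
Total: 24.00 + 20.21 + 44.20 + 21.24 years.

τ = 110 years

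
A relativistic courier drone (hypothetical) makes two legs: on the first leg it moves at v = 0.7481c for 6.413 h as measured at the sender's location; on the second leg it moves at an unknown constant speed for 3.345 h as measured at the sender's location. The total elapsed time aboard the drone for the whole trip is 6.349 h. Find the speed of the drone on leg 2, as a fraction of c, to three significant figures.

Leg 1: γ = 1/√(1 − 0.7481²) = 1/√0.4403 = 1.507; τ_1 = 6.413/1.507 = 4.256 h.
Leg 2: speed unknown; τ_2 = 3.345/γ_2.
Total proper time: 4.256 + τ_2 = 6.349, so τ_2 = 6.349 − 4.256 = 2.093 h.
γ_2 = 3.345/2.093 = 1.598; β = √(1 − 1/γ²) = √0.6083.

β = 0.780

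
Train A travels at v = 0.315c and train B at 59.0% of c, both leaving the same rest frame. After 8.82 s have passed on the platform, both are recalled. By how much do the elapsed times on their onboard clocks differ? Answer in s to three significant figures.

A: γ = 1/√(1 − 0.315²) = 1/√0.9008 = 1.054; τ_A = 8.82/1.054 = 8.371 s.
B: β = 0.590; γ = 1/√(1 − 0.590²) = 1/√0.6519 = 1.239; τ_B = 8.82/1.239 = 7.121 s.

|τ_A − τ_B| = 1.25 s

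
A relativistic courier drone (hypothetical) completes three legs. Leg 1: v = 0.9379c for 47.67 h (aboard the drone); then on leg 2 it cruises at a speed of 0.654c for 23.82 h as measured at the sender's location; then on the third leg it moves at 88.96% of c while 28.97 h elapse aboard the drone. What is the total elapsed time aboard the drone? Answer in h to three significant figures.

Leg 1: 47.67 h is already measured aboard the drone.
Leg 2: γ = 1/√(1 − 0.654²) = 1/√0.5723 = 1.322; τ_2 = 23.82/1.322 = 18.02 h.
Leg 3: 28.97 h is already measured aboard the drone.
Total: 47.67 + 18.02 + 28.97 h.

τ = 94.7 h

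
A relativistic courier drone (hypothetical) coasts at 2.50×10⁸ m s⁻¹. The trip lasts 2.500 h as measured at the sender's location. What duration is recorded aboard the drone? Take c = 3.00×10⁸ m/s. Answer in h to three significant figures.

β = 2.50×10⁸/3.00×10⁸ = 0.8333; γ = 1/√(1 − 0.8333²) = 1.809
The interval measured at the sender's location is the dilated one; the clock aboard the drone measures the proper time τ = Δt/γ = 2.500/1.809 h.

τ = 1.38 h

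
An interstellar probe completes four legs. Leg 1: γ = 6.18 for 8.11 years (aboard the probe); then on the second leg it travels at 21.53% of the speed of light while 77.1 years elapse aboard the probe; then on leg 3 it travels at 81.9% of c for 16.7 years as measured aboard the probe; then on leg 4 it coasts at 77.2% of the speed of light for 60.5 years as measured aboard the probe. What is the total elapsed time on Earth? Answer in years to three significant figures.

Leg 1: γ = 6.18; Δt_1 = 6.180 × 8.11 = 50.12 years.
Leg 2: β = 0.2153; γ = 1/√(1 − 0.2153²) = 1/√0.9536 = 1.024; Δt_2 = 1.024 × 77.1 = 78.95 years.
Leg 3: β = 0.819; γ = 1/√(1 − 0.819²) = 1/√0.3292 = 1.743; Δt_3 = 1.743 × 16.7 = 29.10 years.
Leg 4: β = 0.772; γ = 1/√(1 − 0.772²) = 1/√0.4040 = 1.573; Δt_4 = 1.573 × 60.5 = 95.18 years.
Total: 50.12 + 78.95 + 29.10 + 95.18 years.

Δt = 253 years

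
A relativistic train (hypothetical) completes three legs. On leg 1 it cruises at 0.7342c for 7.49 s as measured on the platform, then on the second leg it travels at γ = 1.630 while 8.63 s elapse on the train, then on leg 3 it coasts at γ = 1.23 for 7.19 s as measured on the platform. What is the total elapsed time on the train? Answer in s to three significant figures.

Leg 1: γ = 1/√(1 − 0.7342²) = 1/√0.4610 = 1.473; τ_1 = 7.49/1.473 = 5.085 s.
Leg 2: 8.63 s is already measured on the train.
Leg 3: γ = 1.23; τ_3 = 7.19/1.230 = 5.846 s.
Total: 5.085 + 8.630 + 5.846 s.

τ = 19.6 s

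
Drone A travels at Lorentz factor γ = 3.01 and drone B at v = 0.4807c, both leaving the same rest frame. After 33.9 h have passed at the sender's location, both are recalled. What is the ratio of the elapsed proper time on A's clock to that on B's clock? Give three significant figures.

τ_A/τ_B = 0.379

A: γ = 3.01. B: γ = 1/√(1 − 0.4807²) = 1/√0.7689 = 1.140.
τ_A/τ_B = γ_B/γ_A = 1.140/3.010 = 0.3789, so τ_A/τ_B = 0.3789.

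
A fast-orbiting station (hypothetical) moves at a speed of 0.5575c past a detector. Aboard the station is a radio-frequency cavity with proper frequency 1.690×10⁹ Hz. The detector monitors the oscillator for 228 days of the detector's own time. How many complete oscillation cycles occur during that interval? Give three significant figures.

N = 2.76×10¹⁶

γ = 1/√(1 − 0.5575²) = 1/√0.6892 = 1.205
During 228 days of lab time, the oscillator's proper time advances by τ = Δt/γ = 228/1.205 = 189.3 days = 1.635×10⁷ s.
N = f × τ = 1.690×10⁹ × 1.635×10⁷ = 2.764×10¹⁶.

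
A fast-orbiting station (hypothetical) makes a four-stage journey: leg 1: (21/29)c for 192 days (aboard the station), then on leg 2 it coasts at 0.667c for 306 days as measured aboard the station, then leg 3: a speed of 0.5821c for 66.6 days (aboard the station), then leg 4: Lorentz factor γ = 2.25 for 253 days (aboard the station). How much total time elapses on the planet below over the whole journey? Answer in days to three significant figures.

Leg 1: γ = 1/√(1 − (21/29)²) = 29/20 = 1.450; Δt_1 = 1.450 × 192 = 278.4 days.
Leg 2: γ = 1/√(1 − 0.667²) = 1/√0.5551 = 1.342; Δt_2 = 1.342 × 306 = 410.7 days.
Leg 3: γ = 1/√(1 − 0.5821²) = 1/√0.6612 = 1.230; Δt_3 = 1.230 × 66.6 = 81.91 days.
Leg 4: γ = 2.25; Δt_4 = 2.250 × 253 = 569.2 days.
Total: 278.4 + 410.7 + 81.91 + 569.2 days.

Δt = 1340 days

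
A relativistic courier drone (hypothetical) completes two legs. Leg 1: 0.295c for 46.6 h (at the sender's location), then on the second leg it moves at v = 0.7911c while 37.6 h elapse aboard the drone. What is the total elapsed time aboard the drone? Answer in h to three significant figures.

τ = 82.1 h

Leg 1: γ = 1/√(1 − 0.295²) = 1/√0.9130 = 1.047; τ_1 = 46.6/1.047 = 44.53 h.
Leg 2: 37.6 h is already measured aboard the drone.
Total: 44.53 + 37.60 h.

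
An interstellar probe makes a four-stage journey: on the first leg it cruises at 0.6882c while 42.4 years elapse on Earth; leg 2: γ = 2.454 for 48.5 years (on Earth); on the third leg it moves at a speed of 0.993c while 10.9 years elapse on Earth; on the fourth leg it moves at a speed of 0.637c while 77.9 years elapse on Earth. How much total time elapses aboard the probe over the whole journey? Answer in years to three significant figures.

Leg 1: γ = 1/√(1 − 0.6882²) = 1/√0.5264 = 1.378; τ_1 = 42.4/1.378 = 30.76 years.
Leg 2: γ = 2.454; τ_2 = 48.5/2.454 = 19.76 years.
Leg 3: γ = 1/√(1 − 0.993²) = 1/√0.01395 = 8.466; τ_3 = 10.9/8.466 = 1.287 years.
Leg 4: γ = 1/√(1 − 0.637²) = 1/√0.5942 = 1.297; τ_4 = 77.9/1.297 = 60.05 years.
Total: 30.76 + 19.76 + 1.287 + 60.05 years.

τ = 112 years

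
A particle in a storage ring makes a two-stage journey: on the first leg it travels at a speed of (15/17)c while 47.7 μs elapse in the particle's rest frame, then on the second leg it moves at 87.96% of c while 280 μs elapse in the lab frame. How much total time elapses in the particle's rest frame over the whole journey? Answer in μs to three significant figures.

Leg 1: 47.7 μs is already measured in the particle's rest frame.
Leg 2: β = 0.8796; γ = 1/√(1 − 0.8796²) = 1/√0.2263 = 2.102; τ_2 = 280/2.102 = 133.2 μs.
Total: 47.70 + 133.2 μs.

τ = 181 μs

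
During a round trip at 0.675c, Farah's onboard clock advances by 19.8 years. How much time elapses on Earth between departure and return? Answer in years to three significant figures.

Δt = 26.8 years

γ = 1/√(1 − 0.675²) = 1/√0.5444 = 1.355
Earth-frame duration is the dilated interval: Δt = γτ = 1.355 × 19.8 years.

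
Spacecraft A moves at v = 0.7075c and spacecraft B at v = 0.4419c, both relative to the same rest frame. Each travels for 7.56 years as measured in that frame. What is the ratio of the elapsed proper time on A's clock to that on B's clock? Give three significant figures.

A: γ = 1/√(1 − 0.7075²) = 1/√0.4994 = 1.415. B: γ = 1/√(1 − 0.4419²) = 1/√0.8047 = 1.115.
τ_A/τ_B = γ_B/γ_A = 1.115/1.415 = 0.7878, so τ_A/τ_B = 0.7878.

τ_A/τ_B = 0.788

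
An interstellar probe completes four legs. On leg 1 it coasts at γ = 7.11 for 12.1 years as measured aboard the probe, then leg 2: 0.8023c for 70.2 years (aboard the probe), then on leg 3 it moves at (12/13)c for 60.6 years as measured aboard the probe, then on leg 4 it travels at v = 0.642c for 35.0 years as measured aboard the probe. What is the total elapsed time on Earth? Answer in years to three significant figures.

Δt = 407 years

Leg 1: γ = 7.11; Δt_1 = 7.110 × 12.1 = 86.03 years.
Leg 2: γ = 1/√(1 − 0.8023²) = 1/√0.3563 = 1.675; Δt_2 = 1.675 × 70.2 = 117.6 years.
Leg 3: γ = 1/√(1 − (12/13)²) = 13/5 = 2.600; Δt_3 = 2.600 × 60.6 = 157.6 years.
Leg 4: γ = 1/√(1 − 0.642²) = 1/√0.5878 = 1.304; Δt_4 = 1.304 × 35.0 = 45.65 years.
Total: 86.03 + 117.6 + 157.6 + 45.65 years.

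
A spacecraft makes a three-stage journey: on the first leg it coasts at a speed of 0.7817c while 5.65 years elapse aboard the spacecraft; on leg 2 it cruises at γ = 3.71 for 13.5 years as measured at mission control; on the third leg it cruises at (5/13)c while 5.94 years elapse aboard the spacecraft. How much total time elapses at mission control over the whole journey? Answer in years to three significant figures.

Leg 1: γ = 1/√(1 − 0.7817²) = 1/√0.3889 = 1.603; Δt_1 = 1.603 × 5.65 = 9.060 years.
Leg 2: 13.5 years is already measured at mission control.
Leg 3: γ = 1/√(1 − (5/13)²) = 13/12 ≈ 1.083; Δt_3 = 1.083 × 5.94 = 6.435 years.
Total: 9.060 + 13.50 + 6.435 years.

Δt = 29.0 years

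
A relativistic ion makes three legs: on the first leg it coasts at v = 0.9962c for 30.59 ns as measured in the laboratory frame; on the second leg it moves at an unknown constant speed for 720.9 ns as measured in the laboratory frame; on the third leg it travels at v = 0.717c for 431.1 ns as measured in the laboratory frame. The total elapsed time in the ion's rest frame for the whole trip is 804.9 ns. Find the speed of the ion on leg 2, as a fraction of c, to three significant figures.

β = 0.718

Leg 1: γ = 1/√(1 − 0.9962²) = 1/√0.007586 = 11.48; τ_1 = 30.59/11.48 = 2.664 ns.
Leg 2: speed unknown; τ_2 = 720.9/γ_2.
Leg 3: γ = 1/√(1 − 0.717²) = 1/√0.4859 = 1.435; τ_3 = 431.1/1.435 = 300.5 ns.
Total proper time: 2.664 + τ_2 + 300.5 = 804.9, so τ_2 = 804.9 − 303.2 = 501.7 ns.
γ_2 = 720.9/501.7 = 1.437; β = √(1 − 1/γ²) = √0.5156.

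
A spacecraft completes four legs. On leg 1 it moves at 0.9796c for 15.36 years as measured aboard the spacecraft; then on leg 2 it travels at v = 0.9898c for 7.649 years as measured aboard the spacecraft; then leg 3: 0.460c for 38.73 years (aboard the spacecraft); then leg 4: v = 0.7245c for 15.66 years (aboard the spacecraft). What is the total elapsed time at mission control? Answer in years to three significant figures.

Δt = 196 years

Leg 1: γ = 1/√(1 − 0.9796²) = 1/√0.04038 = 4.976; Δt_1 = 4.976 × 15.36 = 76.43 years.
Leg 2: γ = 1/√(1 − 0.9898²) = 1/√0.02030 = 7.019; Δt_2 = 7.019 × 7.649 = 53.69 years.
Leg 3: γ = 1/√(1 − 0.460²) = 1/√0.7884 = 1.126; Δt_3 = 1.126 × 38.73 = 43.62 years.
Leg 4: γ = 1/√(1 − 0.7245²) = 1/√0.4751 = 1.451; Δt_4 = 1.451 × 15.66 = 22.72 years.
Total: 76.43 + 53.69 + 43.62 + 22.72 years.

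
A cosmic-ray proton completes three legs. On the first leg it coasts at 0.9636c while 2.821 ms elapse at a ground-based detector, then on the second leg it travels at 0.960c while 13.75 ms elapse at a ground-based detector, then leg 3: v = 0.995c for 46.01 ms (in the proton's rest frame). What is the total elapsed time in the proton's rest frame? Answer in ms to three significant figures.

τ = 50.6 ms

Leg 1: γ = 1/√(1 − 0.9636²) = 1/√0.07148 = 3.740; τ_1 = 2.821/3.740 = 0.7542 ms.
Leg 2: γ = 1/√(1 − 0.960²) = 25/7 ≈ 3.571; τ_2 = 13.75/3.571 = 3.850 ms.
Leg 3: 46.01 ms is already measured in the proton's rest frame.
Total: 0.7542 + 3.850 + 46.01 ms.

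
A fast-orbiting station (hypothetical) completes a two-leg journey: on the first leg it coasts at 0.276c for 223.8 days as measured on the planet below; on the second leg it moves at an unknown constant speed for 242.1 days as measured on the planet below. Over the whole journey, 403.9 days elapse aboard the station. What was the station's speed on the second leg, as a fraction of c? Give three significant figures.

Leg 1: γ = 1/√(1 − 0.276²) = 1/√0.9238 = 1.040; τ_1 = 223.8/1.040 = 215.1 days.
Leg 2: speed unknown; τ_2 = 242.1/γ_2.
Total proper time: 215.1 + τ_2 = 403.9, so τ_2 = 403.9 − 215.1 = 188.8 days.
γ_2 = 242.1/188.8 = 1.282; β = √(1 − 1/γ²) = √0.3919.

β = 0.626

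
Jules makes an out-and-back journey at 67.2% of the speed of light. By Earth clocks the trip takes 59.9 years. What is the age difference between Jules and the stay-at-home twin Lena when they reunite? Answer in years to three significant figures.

β = 0.672; γ = 1/√(1 − 0.672²) = 1/√0.5484 = 1.350
Jules's elapsed proper time: τ = 59.9/1.350 = 44.36 years.
Age gap = Δt − τ = 59.9 − 44.36 years.

Δt − τ = 15.5 years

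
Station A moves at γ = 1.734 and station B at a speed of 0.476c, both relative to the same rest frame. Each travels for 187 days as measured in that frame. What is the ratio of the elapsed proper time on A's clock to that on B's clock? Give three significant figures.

τ_A/τ_B = 0.656

A: γ = 1.734. B: γ = 1/√(1 − 0.476²) = 1/√0.7734 = 1.137.
τ_A/τ_B = γ_B/γ_A = 1.137/1.734 = 0.6558, so τ_A/τ_B = 0.6558.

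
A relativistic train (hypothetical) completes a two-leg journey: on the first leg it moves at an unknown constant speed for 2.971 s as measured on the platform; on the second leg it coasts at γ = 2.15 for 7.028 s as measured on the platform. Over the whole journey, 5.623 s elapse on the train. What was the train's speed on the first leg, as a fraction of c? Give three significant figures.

β = 0.610

Leg 1: speed unknown; τ_1 = 2.971/γ_1.
Leg 2: γ = 2.15; τ_2 = 7.028/2.150 = 3.269 s.
Total proper time: τ_1 + 3.269 = 5.623, so τ_1 = 5.623 − 3.269 = 2.354 s.
γ_1 = 2.971/2.354 = 1.262; β = √(1 − 1/γ²) = √0.3721.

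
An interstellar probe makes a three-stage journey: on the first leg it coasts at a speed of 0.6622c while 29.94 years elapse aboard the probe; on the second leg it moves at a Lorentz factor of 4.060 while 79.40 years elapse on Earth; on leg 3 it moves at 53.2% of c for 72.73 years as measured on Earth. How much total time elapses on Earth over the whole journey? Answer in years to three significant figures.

Leg 1: γ = 1/√(1 − 0.6622²) = 1/√0.5615 = 1.335; Δt_1 = 1.335 × 29.94 = 39.96 years.
Leg 2: 79.40 years is already measured on Earth.
Leg 3: 72.73 years is already measured on Earth.
Total: 39.96 + 79.40 + 72.73 years.

Δt = 192 years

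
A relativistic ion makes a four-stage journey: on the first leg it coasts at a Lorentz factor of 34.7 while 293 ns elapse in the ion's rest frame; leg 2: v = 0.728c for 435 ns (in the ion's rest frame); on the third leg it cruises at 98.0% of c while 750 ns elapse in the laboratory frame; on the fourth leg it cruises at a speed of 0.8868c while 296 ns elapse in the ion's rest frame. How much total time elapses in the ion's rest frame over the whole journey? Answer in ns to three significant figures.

Leg 1: 293 ns is already measured in the ion's rest frame.
Leg 2: 435 ns is already measured in the ion's rest frame.
Leg 3: β = 0.980; γ = 1/√(1 − 0.980²) = 1/√0.03960 = 5.025; τ_3 = 750/5.025 = 149.2 ns.
Leg 4: 296 ns is already measured in the ion's rest frame.
Total: 293.0 + 435.0 + 149.2 + 296.0 ns.

τ = 1170 ns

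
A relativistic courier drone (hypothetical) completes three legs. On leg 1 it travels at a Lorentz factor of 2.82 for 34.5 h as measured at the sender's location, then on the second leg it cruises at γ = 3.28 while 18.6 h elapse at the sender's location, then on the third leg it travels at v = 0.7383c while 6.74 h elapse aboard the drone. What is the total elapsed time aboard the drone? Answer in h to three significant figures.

τ = 24.6 h

Leg 1: γ = 2.82; τ_1 = 34.5/2.820 = 12.23 h.
Leg 2: γ = 3.28; τ_2 = 18.6/3.280 = 5.671 h.
Leg 3: 6.74 h is already measured aboard the drone.
Total: 12.23 + 5.671 + 6.740 h.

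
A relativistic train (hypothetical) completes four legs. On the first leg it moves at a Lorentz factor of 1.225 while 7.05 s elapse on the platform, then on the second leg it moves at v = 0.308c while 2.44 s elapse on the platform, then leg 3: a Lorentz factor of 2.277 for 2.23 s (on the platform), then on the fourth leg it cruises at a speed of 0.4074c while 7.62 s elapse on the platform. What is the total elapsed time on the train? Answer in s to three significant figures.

Leg 1: γ = 1.225; τ_1 = 7.05/1.225 = 5.755 s.
Leg 2: γ = 1/√(1 − 0.308²) = 1/√0.9051 = 1.051; τ_2 = 2.44/1.051 = 2.321 s.
Leg 3: γ = 2.277; τ_3 = 2.23/2.277 = 0.9794 s.
Leg 4: γ = 1/√(1 − 0.4074²) = 1/√0.8340 = 1.095; τ_4 = 7.62/1.095 = 6.959 s.
Total: 5.755 + 2.321 + 0.9794 + 6.959 s.

τ = 16.0 s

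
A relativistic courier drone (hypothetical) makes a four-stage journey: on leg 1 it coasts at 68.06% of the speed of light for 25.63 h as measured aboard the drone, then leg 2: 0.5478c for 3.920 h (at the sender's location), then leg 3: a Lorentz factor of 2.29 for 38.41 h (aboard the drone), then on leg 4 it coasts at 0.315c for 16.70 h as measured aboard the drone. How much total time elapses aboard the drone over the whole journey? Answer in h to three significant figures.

Leg 1: 25.63 h is already measured aboard the drone.
Leg 2: γ = 1/√(1 − 0.5478²) = 1/√0.6999 = 1.195; τ_2 = 3.920/1.195 = 3.280 h.
Leg 3: 38.41 h is already measured aboard the drone.
Leg 4: 16.70 h is already measured aboard the drone.
Total: 25.63 + 3.280 + 38.41 + 16.70 h.

τ = 84.0 h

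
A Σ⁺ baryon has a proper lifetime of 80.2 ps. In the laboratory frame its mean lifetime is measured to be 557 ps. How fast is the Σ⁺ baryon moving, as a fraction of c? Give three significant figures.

γ = Δt/τ₀ = 557/80.2 = 6.945
β = √(1 − 1/γ²) = √(1 − 0.02073) = √0.9793

v = 0.990c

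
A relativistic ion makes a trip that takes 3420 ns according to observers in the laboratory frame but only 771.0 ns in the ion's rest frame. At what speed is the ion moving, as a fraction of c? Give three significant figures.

The proper time is measured in the ion's rest frame (both events occur at the ion's location); Δt is measured in the laboratory frame. γ = Δt/τ = 3420/771.0 = 4.436.
β = √(1 − 1/γ²) = √(1 − 0.05082) = √0.9492

v = 0.974c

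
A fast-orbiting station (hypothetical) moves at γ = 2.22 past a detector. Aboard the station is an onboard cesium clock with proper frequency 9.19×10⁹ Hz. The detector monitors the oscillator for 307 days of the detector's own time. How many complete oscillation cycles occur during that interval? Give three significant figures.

γ = 2.22
During 307 days of lab time, the oscillator's proper time advances by τ = Δt/γ = 307/2.220 = 138.3 days = 1.195×10⁷ s.
N = f × τ = 9.19×10⁹ × 1.195×10⁷ = 1.098×10¹⁷.

N = 1.10×10¹⁷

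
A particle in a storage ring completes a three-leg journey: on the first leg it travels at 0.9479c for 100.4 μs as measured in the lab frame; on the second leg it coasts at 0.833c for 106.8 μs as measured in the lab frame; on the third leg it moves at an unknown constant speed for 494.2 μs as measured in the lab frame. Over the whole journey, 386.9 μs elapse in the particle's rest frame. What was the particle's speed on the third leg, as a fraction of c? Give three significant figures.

Leg 1: γ = 1/√(1 − 0.9479²) = 1/√0.1015 = 3.139; τ_1 = 100.4/3.139 = 31.98 μs.
Leg 2: γ = 1/√(1 − 0.833²) = 1/√0.3061 = 1.807; τ_2 = 106.8/1.807 = 59.09 μs.
Leg 3: speed unknown; τ_3 = 494.2/γ_3.
Total proper time: 31.98 + 59.09 + τ_3 = 386.9, so τ_3 = 386.9 − 91.07 = 295.8 μs.
γ_3 = 494.2/295.8 = 1.671; β = √(1 − 1/γ²) = √0.6417.

β = 0.801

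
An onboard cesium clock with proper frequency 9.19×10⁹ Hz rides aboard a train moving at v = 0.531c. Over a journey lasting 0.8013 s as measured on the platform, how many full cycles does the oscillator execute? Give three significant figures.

γ = 1/√(1 − 0.531²) = 1/√0.7180 = 1.180
The oscillator's own cycle count is N = f × τ where τ is the proper time on the train. τ = Δt/γ = 0.8013/1.180 = 0.6790 s = 6.790×10⁻¹ s.
N = 9.19×10⁹ × 6.790×10⁻¹ = 6.240×10⁹.

N = 6.24×10⁹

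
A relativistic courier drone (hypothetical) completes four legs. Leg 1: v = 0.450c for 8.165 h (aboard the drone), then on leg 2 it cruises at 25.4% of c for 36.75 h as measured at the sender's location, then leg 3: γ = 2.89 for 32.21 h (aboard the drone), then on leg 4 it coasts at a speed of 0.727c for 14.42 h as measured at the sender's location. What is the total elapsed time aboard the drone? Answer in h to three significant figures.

τ = 85.8 h

Leg 1: 8.165 h is already measured aboard the drone.
Leg 2: β = 0.254; γ = 1/√(1 − 0.254²) = 1/√0.9355 = 1.034; τ_2 = 36.75/1.034 = 35.54 h.
Leg 3: 32.21 h is already measured aboard the drone.
Leg 4: γ = 1/√(1 − 0.727²) = 1/√0.4715 = 1.456; τ_4 = 14.42/1.456 = 9.901 h.
Total: 8.165 + 35.54 + 32.21 + 9.901 h.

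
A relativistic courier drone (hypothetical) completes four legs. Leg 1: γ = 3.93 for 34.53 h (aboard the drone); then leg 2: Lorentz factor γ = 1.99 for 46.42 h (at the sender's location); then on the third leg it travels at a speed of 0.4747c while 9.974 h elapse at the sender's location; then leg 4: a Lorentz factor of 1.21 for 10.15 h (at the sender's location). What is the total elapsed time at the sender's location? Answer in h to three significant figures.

Leg 1: γ = 3.93; Δt_1 = 3.930 × 34.53 = 135.7 h.
Leg 2: 46.42 h is already measured at the sender's location.
Leg 3: 9.974 h is already measured at the sender's location.
Leg 4: 10.15 h is already measured at the sender's location.
Total: 135.7 + 46.42 + 9.974 + 10.15 h.

Δt = 202 h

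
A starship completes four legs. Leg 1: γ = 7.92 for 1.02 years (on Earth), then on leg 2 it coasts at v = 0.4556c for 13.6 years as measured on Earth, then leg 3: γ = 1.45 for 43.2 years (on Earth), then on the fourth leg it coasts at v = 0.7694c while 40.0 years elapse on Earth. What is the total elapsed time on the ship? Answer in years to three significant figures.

Leg 1: γ = 7.92; τ_1 = 1.02/7.920 = 0.1288 years.
Leg 2: γ = 1/√(1 − 0.4556²) = 1/√0.7924 = 1.123; τ_2 = 13.6/1.123 = 12.11 years.
Leg 3: γ = 1.45; τ_3 = 43.2/1.450 = 29.79 years.
Leg 4: γ = 1/√(1 − 0.7694²) = 1/√0.4080 = 1.566; τ_4 = 40.0/1.566 = 25.55 years.
Total: 0.1288 + 12.11 + 29.79 + 25.55 years.

τ = 67.6 years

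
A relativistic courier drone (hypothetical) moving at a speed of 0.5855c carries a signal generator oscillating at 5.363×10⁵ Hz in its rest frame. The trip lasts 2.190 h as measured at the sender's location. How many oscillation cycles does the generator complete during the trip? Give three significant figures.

γ = 1/√(1 − 0.5855²) = 1/√0.6572 = 1.234
The oscillator's own cycle count is N = f × τ where τ is the proper time aboard the drone. τ = Δt/γ = 2.190/1.234 = 1.775 h = 6.391×10³ s.
N = 5.363×10⁵ × 6.391×10³ = 3.428×10⁹.

N = 3.43×10⁹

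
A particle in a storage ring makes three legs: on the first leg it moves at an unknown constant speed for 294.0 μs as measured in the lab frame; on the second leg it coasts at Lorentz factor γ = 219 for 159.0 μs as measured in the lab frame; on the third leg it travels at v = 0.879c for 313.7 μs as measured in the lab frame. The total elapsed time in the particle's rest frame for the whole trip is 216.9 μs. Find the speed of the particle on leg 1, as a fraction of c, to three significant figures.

Leg 1: speed unknown; τ_1 = 294.0/γ_1.
Leg 2: γ = 219; τ_2 = 159.0/219.0 = 0.7260 μs.
Leg 3: γ = 1/√(1 − 0.879²) = 1/√0.2274 = 2.097; τ_3 = 313.7/2.097 = 149.6 μs.
Total proper time: τ_1 + 0.7260 + 149.6 = 216.9, so τ_1 = 216.9 − 150.3 = 66.59 μs.
γ_1 = 294.0/66.59 = 4.415; β = √(1 − 1/γ²) = √0.9487.

β = 0.974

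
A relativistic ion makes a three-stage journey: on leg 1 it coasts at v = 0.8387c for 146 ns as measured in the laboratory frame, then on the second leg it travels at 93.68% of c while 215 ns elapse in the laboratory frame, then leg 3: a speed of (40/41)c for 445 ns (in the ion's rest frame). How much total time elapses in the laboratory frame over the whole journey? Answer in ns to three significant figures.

Leg 1: 146 ns is already measured in the laboratory frame.
Leg 2: 215 ns is already measured in the laboratory frame.
Leg 3: γ = 1/√(1 − (40/41)²) = 41/9 ≈ 4.556; Δt_3 = 4.556 × 445 = 2027 ns.
Total: 146.0 + 215.0 + 2027 ns.

Δt = 2390 ns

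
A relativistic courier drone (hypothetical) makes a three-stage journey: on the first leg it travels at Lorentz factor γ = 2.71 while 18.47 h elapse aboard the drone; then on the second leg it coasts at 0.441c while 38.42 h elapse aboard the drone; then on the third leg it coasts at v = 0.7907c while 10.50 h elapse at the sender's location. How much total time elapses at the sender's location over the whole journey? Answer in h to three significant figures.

Leg 1: γ = 2.71; Δt_1 = 2.710 × 18.47 = 50.05 h.
Leg 2: γ = 1/√(1 − 0.441²) = 1/√0.8055 = 1.114; Δt_2 = 1.114 × 38.42 = 42.81 h.
Leg 3: 10.50 h is already measured at the sender's location.
Total: 50.05 + 42.81 + 10.50 h.

Δt = 103 h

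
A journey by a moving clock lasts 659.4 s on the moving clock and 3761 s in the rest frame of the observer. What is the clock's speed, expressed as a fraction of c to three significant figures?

v = 0.985c

The proper time is measured on the moving clock (both events occur at the clock's location); Δt is measured in the rest frame of the observer. γ = Δt/τ = 3761/659.4 = 5.704.
β = √(1 − 1/γ²) = √(1 − 0.03074) = √0.9693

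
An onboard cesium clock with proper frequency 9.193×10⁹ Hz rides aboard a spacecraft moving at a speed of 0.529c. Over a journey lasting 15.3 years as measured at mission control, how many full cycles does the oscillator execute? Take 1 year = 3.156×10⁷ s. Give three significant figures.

N = 3.77×10¹⁸

γ = 1/√(1 − 0.529²) = 1/√0.7202 = 1.178
The oscillator's own cycle count is N = f × τ where τ is the proper time aboard the spacecraft. τ = Δt/γ = 15.3/1.178 = 12.98 years = 4.098×10⁸ s.
N = 9.193×10⁹ × 4.098×10⁸ = 3.767×10¹⁸.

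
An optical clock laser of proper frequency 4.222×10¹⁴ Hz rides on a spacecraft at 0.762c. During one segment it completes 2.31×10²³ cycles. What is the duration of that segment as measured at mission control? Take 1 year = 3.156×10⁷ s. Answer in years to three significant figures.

γ = 1/√(1 − 0.762²) = 1/√0.4194 = 1.544
Proper time for N cycles: τ = N/f = 2.31×10²³/(4.222×10¹⁴) = 5.471×10⁸ s = 17.34 years.
Lab-frame duration Δt = γτ = 1.544 × 17.34 = 26.77 years.

Δt = 26.8 years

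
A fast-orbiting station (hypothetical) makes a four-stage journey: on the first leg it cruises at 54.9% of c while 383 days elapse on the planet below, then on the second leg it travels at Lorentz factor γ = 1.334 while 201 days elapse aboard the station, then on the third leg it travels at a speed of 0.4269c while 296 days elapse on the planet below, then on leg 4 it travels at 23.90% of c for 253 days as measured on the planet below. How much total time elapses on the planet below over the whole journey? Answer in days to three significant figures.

Δt = 1200 days

Leg 1: 383 days is already measured on the planet below.
Leg 2: γ = 1.334; Δt_2 = 1.334 × 201 = 268.1 days.
Leg 3: 296 days is already measured on the planet below.
Leg 4: 253 days is already measured on the planet below.
Total: 383.0 + 268.1 + 296.0 + 253.0 days.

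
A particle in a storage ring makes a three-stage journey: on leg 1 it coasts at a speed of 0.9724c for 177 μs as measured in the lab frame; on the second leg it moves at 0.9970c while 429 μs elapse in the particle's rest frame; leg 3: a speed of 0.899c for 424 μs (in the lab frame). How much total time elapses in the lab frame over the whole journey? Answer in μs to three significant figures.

Leg 1: 177 μs is already measured in the lab frame.
Leg 2: γ = 1/√(1 − 0.9970²) = 1/√0.005991 = 12.92; Δt_2 = 12.92 × 429 = 5543 μs.
Leg 3: 424 μs is already measured in the lab frame.
Total: 177.0 + 5543 + 424.0 μs.

Δt = 6140 μs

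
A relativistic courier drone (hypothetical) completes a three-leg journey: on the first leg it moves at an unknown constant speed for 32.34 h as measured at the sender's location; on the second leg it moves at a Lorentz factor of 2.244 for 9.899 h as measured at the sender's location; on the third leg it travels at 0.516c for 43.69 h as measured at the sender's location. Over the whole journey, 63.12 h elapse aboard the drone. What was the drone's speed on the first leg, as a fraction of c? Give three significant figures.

β = 0.753

Leg 1: speed unknown; τ_1 = 32.34/γ_1.
Leg 2: γ = 2.244; τ_2 = 9.899/2.244 = 4.411 h.
Leg 3: γ = 1/√(1 − 0.516²) = 1/√0.7337 = 1.167; τ_3 = 43.69/1.167 = 37.42 h.
Total proper time: τ_1 + 4.411 + 37.42 = 63.12, so τ_1 = 63.12 − 41.84 = 21.28 h.
γ_1 = 32.34/21.28 = 1.519; β = √(1 − 1/γ²) = √0.5668.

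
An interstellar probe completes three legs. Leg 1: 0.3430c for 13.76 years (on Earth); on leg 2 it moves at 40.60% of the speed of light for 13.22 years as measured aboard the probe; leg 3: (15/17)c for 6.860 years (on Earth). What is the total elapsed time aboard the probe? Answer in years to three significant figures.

τ = 29.4 years

Leg 1: γ = 1/√(1 − 0.3430²) = 1/√0.8824 = 1.065; τ_1 = 13.76/1.065 = 12.93 years.
Leg 2: 13.22 years is already measured aboard the probe.
Leg 3: γ = 1/√(1 − (15/17)²) = 17/8 = 2.125; τ_3 = 6.860/2.125 = 3.228 years.
Total: 12.93 + 13.22 + 3.228 years.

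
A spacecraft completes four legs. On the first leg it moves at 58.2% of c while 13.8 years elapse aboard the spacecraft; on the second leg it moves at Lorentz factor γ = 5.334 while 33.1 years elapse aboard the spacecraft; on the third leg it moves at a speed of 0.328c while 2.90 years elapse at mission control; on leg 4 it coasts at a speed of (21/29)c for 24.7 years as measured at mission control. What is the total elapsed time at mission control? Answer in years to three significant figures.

Δt = 221 years

Leg 1: β = 0.582; γ = 1/√(1 − 0.582²) = 1/√0.6613 = 1.230; Δt_1 = 1.230 × 13.8 = 16.97 years.
Leg 2: γ = 5.334; Δt_2 = 5.334 × 33.1 = 176.6 years.
Leg 3: 2.90 years is already measured at mission control.
Leg 4: 24.7 years is already measured at mission control.
Total: 16.97 + 176.6 + 2.900 + 24.70 years.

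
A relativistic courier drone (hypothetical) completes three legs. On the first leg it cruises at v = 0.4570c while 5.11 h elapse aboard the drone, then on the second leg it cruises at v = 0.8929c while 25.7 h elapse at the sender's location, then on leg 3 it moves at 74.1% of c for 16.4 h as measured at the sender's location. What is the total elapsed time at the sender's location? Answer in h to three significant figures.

Δt = 47.8 h

Leg 1: γ = 1/√(1 − 0.4570²) = 1/√0.7912 = 1.124; Δt_1 = 1.124 × 5.11 = 5.745 h.
Leg 2: 25.7 h is already measured at the sender's location.
Leg 3: 16.4 h is already measured at the sender's location.
Total: 5.745 + 25.70 + 16.40 h.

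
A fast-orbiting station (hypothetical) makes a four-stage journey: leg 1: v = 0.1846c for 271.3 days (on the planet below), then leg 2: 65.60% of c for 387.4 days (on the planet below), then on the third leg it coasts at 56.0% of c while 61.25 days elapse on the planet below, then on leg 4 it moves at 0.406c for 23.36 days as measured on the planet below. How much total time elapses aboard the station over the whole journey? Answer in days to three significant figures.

τ = 631 days

Leg 1: γ = 1/√(1 − 0.1846²) = 1/√0.9659 = 1.017; τ_1 = 271.3/1.017 = 266.6 days.
Leg 2: β = 0.6560; γ = 1/√(1 − 0.6560²) = 1/√0.5697 = 1.325; τ_2 = 387.4/1.325 = 292.4 days.
Leg 3: β = 0.560; γ = 1/√(1 − 0.560²) = 1/√0.6864 = 1.207; τ_3 = 61.25/1.207 = 50.75 days.
Leg 4: γ = 1/√(1 − 0.406²) = 1/√0.8352 = 1.094; τ_4 = 23.36/1.094 = 21.35 days.
Total: 266.6 + 292.4 + 50.75 + 21.35 days.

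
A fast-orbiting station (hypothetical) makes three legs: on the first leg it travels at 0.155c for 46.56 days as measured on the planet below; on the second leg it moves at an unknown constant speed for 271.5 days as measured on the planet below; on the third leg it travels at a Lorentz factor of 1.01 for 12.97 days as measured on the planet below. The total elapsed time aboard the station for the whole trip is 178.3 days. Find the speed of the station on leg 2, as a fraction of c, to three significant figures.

Leg 1: γ = 1/√(1 − 0.155²) = 1/√0.9760 = 1.012; τ_1 = 46.56/1.012 = 46.00 days.
Leg 2: speed unknown; τ_2 = 271.5/γ_2.
Leg 3: γ = 1.01; τ_3 = 12.97/1.010 = 12.84 days.
Total proper time: 46.00 + τ_2 + 12.84 = 178.3, so τ_2 = 178.3 − 58.84 = 119.5 days.
γ_2 = 271.5/119.5 = 2.273; β = √(1 − 1/γ²) = √0.8064.

β = 0.898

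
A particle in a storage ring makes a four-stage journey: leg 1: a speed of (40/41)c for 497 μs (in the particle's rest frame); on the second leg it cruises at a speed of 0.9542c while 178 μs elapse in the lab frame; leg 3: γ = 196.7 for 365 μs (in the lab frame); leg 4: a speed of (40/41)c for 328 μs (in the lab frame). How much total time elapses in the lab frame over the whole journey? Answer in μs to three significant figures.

Δt = 3140 μs

Leg 1: γ = 1/√(1 − (40/41)²) = 41/9 ≈ 4.556; Δt_1 = 4.556 × 497 = 2264 μs.
Leg 2: 178 μs is already measured in the lab frame.
Leg 3: 365 μs is already measured in the lab frame.
Leg 4: 328 μs is already measured in the lab frame.
Total: 2264 + 178.0 + 365.0 + 328.0 μs.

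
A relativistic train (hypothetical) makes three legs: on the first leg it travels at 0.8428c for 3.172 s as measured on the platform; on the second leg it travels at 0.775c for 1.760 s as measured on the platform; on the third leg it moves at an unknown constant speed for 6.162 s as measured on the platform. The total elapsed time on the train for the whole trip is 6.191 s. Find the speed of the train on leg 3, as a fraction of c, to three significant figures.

Leg 1: γ = 1/√(1 − 0.8428²) = 1/√0.2897 = 1.858; τ_1 = 3.172/1.858 = 1.707 s.
Leg 2: γ = 1/√(1 − 0.775²) = 1/√0.3994 = 1.582; τ_2 = 1.760/1.582 = 1.112 s.
Leg 3: speed unknown; τ_3 = 6.162/γ_3.
Total proper time: 1.707 + 1.112 + τ_3 = 6.191, so τ_3 = 6.191 − 2.820 = 3.371 s.
γ_3 = 6.162/3.371 = 1.828; β = √(1 − 1/γ²) = √0.7006.

β = 0.837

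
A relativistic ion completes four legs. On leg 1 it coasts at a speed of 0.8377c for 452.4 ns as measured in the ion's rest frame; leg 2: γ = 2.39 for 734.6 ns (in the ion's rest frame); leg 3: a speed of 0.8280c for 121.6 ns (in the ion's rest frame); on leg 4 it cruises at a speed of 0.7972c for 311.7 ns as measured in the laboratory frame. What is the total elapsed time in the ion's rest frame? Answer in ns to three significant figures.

τ = 1500 ns

Leg 1: 452.4 ns is already measured in the ion's rest frame.
Leg 2: 734.6 ns is already measured in the ion's rest frame.
Leg 3: 121.6 ns is already measured in the ion's rest frame.
Leg 4: γ = 1/√(1 − 0.7972²) = 1/√0.3645 = 1.656; τ_4 = 311.7/1.656 = 188.2 ns.
Total: 452.4 + 734.6 + 121.6 + 188.2 ns.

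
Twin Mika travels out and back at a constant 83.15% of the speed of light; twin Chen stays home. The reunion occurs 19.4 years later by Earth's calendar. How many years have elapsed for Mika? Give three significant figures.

β = 0.8315; γ = 1/√(1 − 0.8315²) = 1/√0.3086 = 1.800
Mika's clock measures proper time along the trip: τ = Δt/γ = 19.4/1.800 years.

τ = 10.8 years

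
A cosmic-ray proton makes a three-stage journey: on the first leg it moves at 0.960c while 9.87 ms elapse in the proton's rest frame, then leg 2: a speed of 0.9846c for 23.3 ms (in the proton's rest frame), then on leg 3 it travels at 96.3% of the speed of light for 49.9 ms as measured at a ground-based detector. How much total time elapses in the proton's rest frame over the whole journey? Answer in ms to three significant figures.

Leg 1: 9.87 ms is already measured in the proton's rest frame.
Leg 2: 23.3 ms is already measured in the proton's rest frame.
Leg 3: β = 0.963; γ = 1/√(1 − 0.963²) = 1/√0.07263 = 3.711; τ_3 = 49.9/3.711 = 13.45 ms.
Total: 9.870 + 23.30 + 13.45 ms.

τ = 46.6 ms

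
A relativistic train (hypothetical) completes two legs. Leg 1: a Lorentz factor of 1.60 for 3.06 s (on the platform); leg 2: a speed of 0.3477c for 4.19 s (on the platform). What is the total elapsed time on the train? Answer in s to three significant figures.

τ = 5.84 s

Leg 1: γ = 1.60; τ_1 = 3.06/1.600 = 1.912 s.
Leg 2: γ = 1/√(1 − 0.3477²) = 1/√0.8791 = 1.067; τ_2 = 4.19/1.067 = 3.929 s.
Total: 1.912 + 3.929 s.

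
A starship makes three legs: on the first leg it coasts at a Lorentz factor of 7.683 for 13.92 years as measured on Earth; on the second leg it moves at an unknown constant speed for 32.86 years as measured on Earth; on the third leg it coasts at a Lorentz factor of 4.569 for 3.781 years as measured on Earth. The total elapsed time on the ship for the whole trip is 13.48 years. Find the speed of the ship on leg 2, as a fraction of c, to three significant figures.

Leg 1: γ = 7.683; τ_1 = 13.92/7.683 = 1.812 years.
Leg 2: speed unknown; τ_2 = 32.86/γ_2.
Leg 3: γ = 4.569; τ_3 = 3.781/4.569 = 0.8275 years.
Total proper time: 1.812 + τ_2 + 0.8275 = 13.48, so τ_2 = 13.48 − 2.639 = 10.84 years.
γ_2 = 32.86/10.84 = 3.031; β = √(1 − 1/γ²) = √0.8912.

β = 0.944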